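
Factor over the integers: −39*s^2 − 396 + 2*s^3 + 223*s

Trying the rational-root candidates, s = 9/2 is a root, giving the factor (2*s − 9) and quotient s^2 − 15*s + 44.
The remaining quadratic factors as (s − 4)(s − 11).

(2*s − 9)*(s − 11)*(s − 4)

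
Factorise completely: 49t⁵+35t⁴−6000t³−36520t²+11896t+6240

Among the possible rational roots, t = 13 is a root, so (t−13) divides it; the quotient is 49t⁴+672t³+2736t²−952t−480.
Then t = −2/7 is a root, so (7t+2) divides it; the quotient is 7t³+94t²+364t−240.
Then t = 4/7 is a root, so (7t−4) is a factor; dividing leaves t²+14t+60.
The quadratic t²+14t+60 has discriminant −44 < 0 and is irreducible over ℤ.

(7t+2)(7t−4)(t−13)(t²+14t+60)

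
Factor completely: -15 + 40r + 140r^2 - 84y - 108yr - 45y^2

-(15y - 14r + 3)(3y + 10r + 5)

Group: -15y(3y + 10r + 5) + (14r - 3)(3y + 10r + 5); both groups contain (3y + 10r + 5).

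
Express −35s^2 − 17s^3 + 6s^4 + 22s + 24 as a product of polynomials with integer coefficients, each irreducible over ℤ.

(2s + 3)(3s + 2)(s − 1)(s − 4)

By the rational root theorem, s = 1 is a root, so (s − 1) divides it; the quotient is 6s^3 − 11s^2 − 46s − 24.
Next, s = 4 is a root, giving the factor (s − 4) and quotient 6s^2 + 13s + 6.
The remaining quadratic factors as (3s + 2)(2s + 3).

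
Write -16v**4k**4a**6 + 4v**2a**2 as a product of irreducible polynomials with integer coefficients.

-4a**2v**2(2vk**2a**2 + 1)(2vk**2a**2 - 1)

Pull out the common factor 4v**2a**2, leaving -4v**2k**4a**4 + 1.
Recognize a difference of squares with the parts 1 and 2vk**2a**2.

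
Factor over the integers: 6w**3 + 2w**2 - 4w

Pull out the common factor 2w, then factor the remaining trinomial.

2w(3w - 2)(w + 1)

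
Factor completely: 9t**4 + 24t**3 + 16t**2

t**2(3t + 4)**2

Factor out t**2 first: what remains is 9t**2 + 24t + 16.
Recognize a perfect-square trinomial with the parts 4 and 3t.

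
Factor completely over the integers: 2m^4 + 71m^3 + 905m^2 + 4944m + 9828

By the rational root theorem, m = -6 is a root, so (m + 6) is a factor; dividing leaves 2m^3 + 59m^2 + 551m + 1638.
Continuing, m = -14 is a root, so (m + 14) divides it; the quotient is 2m^2 + 31m + 117.
The remaining quadratic factors as (2m + 13)(m + 9).

(2m + 13)(m + 14)(m + 6)(m + 9)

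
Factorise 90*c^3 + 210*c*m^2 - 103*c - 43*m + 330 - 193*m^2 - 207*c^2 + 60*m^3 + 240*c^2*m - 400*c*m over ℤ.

(3*c + 3*m - 5)*(5*c + 5*m + 6)*(6*c + 4*m - 11)

Group: 3*c*(30*c^2 + 50*c*m - 19*c + 20*m^2 - 31*m - 66) + (3*m - 5)*(30*c^2 + 50*c*m - 19*c + 20*m^2 - 31*m - 66); both groups contain (30*c^2 + 50*c*m - 19*c + 20*m^2 - 31*m - 66), so (3*c + 3*m - 5) is a factor with cofactor 30*c^2 + 50*c*m - 19*c + 20*m^2 - 31*m - 66.
The cofactor groups again: 30*c^2 + 50*c*m - 19*c + 20*m^2 - 31*m - 66 = 5*c*(6*c + 4*m - 11) + (5*m + 6)*(6*c + 4*m - 11); both groups contain (6*c + 4*m - 11), giving (5*c + 5*m + 6)*(6*c + 4*m - 11).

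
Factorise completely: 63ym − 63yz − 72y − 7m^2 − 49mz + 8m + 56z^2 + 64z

Group: 7m(9y − m − 8z) + (−7z − 8)(9y − m − 8z); both groups contain (9y − m − 8z).

(9y − m − 8z)(7m − 7z − 8)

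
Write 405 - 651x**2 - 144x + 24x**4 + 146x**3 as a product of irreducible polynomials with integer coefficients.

By the rational root theorem, x = 3 is a root, so (x - 3) divides it; the quotient is 24x**3 + 218x**2 + 3x - 135.
Then x = -5/6 is a root, giving the factor (6x + 5) and quotient 4x**2 + 33x - 27.
The remaining quadratic factors as (4x - 3)(x + 9).

(4x - 3)(6x + 5)(x + 9)(x - 3)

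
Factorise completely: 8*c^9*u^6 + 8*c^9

Factor out 8*c^9 first: what remains is u^6 + 1.
Recognize a sum of cubes with the parts u^2 and 1.

8*c^9*(u^2 + 1)*(u^4 − u^2 + 1)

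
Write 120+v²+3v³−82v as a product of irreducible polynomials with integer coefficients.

Trying the rational-root candidates, v = 5/3 is a root, so (3v−5) divides it; the quotient is v²+2v−24.
The remaining quadratic factors as (v−4)(v+6).

(3v−5)(v+6)(v−4)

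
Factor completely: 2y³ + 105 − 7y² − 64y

By the rational root theorem, y = −5 is a root, giving the factor (y + 5) and quotient 2y² − 17y + 21.
The remaining quadratic factors as (2y − 3)(y − 7).

(2y − 3)(y + 5)(y − 7)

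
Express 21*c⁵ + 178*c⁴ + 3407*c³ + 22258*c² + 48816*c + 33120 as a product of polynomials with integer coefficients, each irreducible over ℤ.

(3*c + 4)*(7*c + 15)*(c + 4)*(c² + c + 138)

Trying the rational-root candidates, c = -4/3 is a root, so (3*c + 4) divides it; the quotient is 7*c⁴ + 50*c³ + 1069*c² + 5994*c + 8280.
Then c = -4 is a root, giving the factor (c + 4) and quotient 7*c³ + 22*c² + 981*c + 2070.
Next, c = -15/7 is a root, giving the factor (7*c + 15) and quotient c² + c + 138.
The quadratic c² + c + 138 has discriminant -551 < 0 and is irreducible over ℤ.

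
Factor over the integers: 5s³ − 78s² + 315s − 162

(5s − 3)(s − 6)(s − 9)

Trying the rational-root candidates, s = 3/5 is a root, so (5s − 3) is a factor; dividing leaves s² − 15s + 54.
The remaining quadratic factors as (s − 6)(s − 9).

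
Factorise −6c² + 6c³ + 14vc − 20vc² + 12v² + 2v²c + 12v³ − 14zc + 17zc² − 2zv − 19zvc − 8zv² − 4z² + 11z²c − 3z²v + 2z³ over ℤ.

(z − 2v + 2c − 2)(z + 2v + 3c)(2z − 3v + c)

Group: z(2z² + zv + 7zc − 6v² − 7vc + 3c²) + (−2v + 2c − 2)(2z² + zv + 7zc − 6v² − 7vc + 3c²); both groups contain (2z² + zv + 7zc − 6v² − 7vc + 3c²), so (z − 2v + 2c − 2) is a factor with cofactor 2z² + zv + 7zc − 6v² − 7vc + 3c².
The cofactor groups again: 2z² + zv + 7zc − 6v² − 7vc + 3c² = 2z(z + 2v + 3c) + (−3v + c)(z + 2v + 3c); both groups contain (z + 2v + 3c), giving (2z − 3v + c)(z + 2v + 3c).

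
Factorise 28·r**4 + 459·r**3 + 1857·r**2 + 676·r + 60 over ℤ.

(4·r + 1)·(7·r + 1)·(r + 10)·(r + 6)

By the rational root theorem, r = -10 is a root, giving the factor (r + 10) and quotient 28·r**3 + 179·r**2 + 67·r + 6.
Continuing, r = -1/7 is a root, so (7·r + 1) is a factor; dividing leaves 4·r**2 + 25·r + 6.
The remaining quadratic factors as (4·r + 1)(r + 6).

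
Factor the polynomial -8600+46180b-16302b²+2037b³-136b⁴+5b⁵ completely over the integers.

(5b-1)(b-10)(b-5)(b²-12b+172)

Testing divisors of the constant over divisors of the leading coefficient, b = 1/5 is a root, so (5b-1) is a factor; dividing leaves b⁴-27b³+402b²-3180b+8600.
Then b = 10 is a root, so (b-10) divides it; the quotient is b³-17b²+232b-860.
Continuing, b = 5 is a root, giving the factor (b-5) and quotient b²-12b+172.
The quadratic b²-12b+172 has discriminant -544 < 0 and is irreducible over ℤ.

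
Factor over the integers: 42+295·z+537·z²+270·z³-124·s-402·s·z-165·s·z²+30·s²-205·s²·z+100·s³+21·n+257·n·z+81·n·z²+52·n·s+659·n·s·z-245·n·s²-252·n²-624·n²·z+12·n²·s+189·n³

Group: 3·n·(63·n²-80·n·s-19·n·z-42·n+25·s²+5·s·z+20·s-30·z²-53·z-21) + (4·s-9·z-2)·(63·n²-80·n·s-19·n·z-42·n+25·s²+5·s·z+20·s-30·z²-53·z-21); both groups contain (63·n²-80·n·s-19·n·z-42·n+25·s²+5·s·z+20·s-30·z²-53·z-21), so (3·n+4·s-9·z-2) is a factor with cofactor 63·n²-80·n·s-19·n·z-42·n+25·s²+5·s·z+20·s-30·z²-53·z-21.
The cofactor groups again: 63·n²-80·n·s-19·n·z-42·n+25·s²+5·s·z+20·s-30·z²-53·z-21 = 7·n·(9·n-5·s+5·z+3) + (-5·s-6·z-7)·(9·n-5·s+5·z+3); both groups contain (9·n-5·s+5·z+3), giving (7·n-5·s-6·z-7)·(9·n-5·s+5·z+3).

(3·n+4·s-9·z-2)·(7·n-5·s-6·z-7)·(9·n-5·s+5·z+3)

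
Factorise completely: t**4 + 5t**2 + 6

Substitute u = t**2 to get a quadratic in u, then factor.
t**2 + 2 is irreducible over ℤ (always positive, so no real roots).
t**2 + 3 is irreducible over ℤ (always positive, so no real roots).

(t**2 + 2)(t**2 + 3)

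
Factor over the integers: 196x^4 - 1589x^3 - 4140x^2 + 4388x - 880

Among the possible rational roots, x = 4/7 is a root, so (7x - 4) divides it; the quotient is 28x^3 - 211x^2 - 712x + 220.
Continuing, x = 10 is a root, so (x - 10) is a factor; dividing leaves 28x^2 + 69x - 22.
The remaining quadratic factors as (4x + 11)(7x - 2).

(4x + 11)(7x - 2)(7x - 4)(x - 10)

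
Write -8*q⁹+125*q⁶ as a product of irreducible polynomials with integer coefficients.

-q⁶*(2*q-5)*(4*q²+10*q+25)

Pull out the common factor q⁶, leaving -8*q³+125.
Recognize a difference of cubes with the parts 5 and 2*q.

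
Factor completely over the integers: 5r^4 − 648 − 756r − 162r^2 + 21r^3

Trying the rational-root candidates, r = −6/5 is a root, so (5r + 6) divides it; the quotient is r^3 + 3r^2 − 36r − 108.
Continuing, r = 6 is a root, so (r − 6) divides it; the quotient is r^2 + 9r + 18.
The remaining quadratic factors as (r + 6)(r + 3).

(5r + 6)(r + 3)(r + 6)(r − 6)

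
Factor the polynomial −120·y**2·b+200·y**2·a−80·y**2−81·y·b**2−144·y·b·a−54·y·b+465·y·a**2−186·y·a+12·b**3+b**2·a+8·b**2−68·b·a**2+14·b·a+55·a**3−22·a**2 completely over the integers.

−(3·b−5·a+2)·(5·y+4·b+11·a)·(8·y−b+a)

Group: 5·y·(−24·y·b+40·y·a−16·y+3·b**2−8·b·a+2·b+5·a**2−2·a) + (4·b+11·a)·(−24·y·b+40·y·a−16·y+3·b**2−8·b·a+2·b+5·a**2−2·a); both groups contain (−24·y·b+40·y·a−16·y+3·b**2−8·b·a+2·b+5·a**2−2·a), so (5·y+4·b+11·a) is a factor with cofactor −24·y·b+40·y·a−16·y+3·b**2−8·b·a+2·b+5·a**2−2·a.
The cofactor groups again: −24·y·b+40·y·a−16·y+3·b**2−8·b·a+2·b+5·a**2−2·a = −3·b·(8·y−b+a) + (5·a−2)·(8·y−b+a); both groups contain (8·y−b+a), giving −(3·b−5·a+2)·(8·y−b+a).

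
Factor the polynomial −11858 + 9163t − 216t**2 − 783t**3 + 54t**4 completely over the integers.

Testing divisors of the constant over divisors of the leading coefficient, t = 14 is a root, so (t − 14) divides it; the quotient is 54t**3 − 27t**2 − 594t + 847.
Next, t = −11/3 is a root, so (3t + 11) is a factor; dividing leaves 18t**2 − 75t + 77.
The remaining quadratic factors as (3t − 7)(6t − 11).

(3t + 11)(3t − 7)(6t − 11)(t − 14)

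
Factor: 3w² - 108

Pull out the common factor 3; w² - 36 is a difference of squares.

3(w + 6)(w - 6)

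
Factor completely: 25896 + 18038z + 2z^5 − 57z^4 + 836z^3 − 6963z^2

(2z − 13)(z + 1)(z − 12)(z^2 − 11z + 166)

Trying the rational-root candidates, z = −1 is a root, giving the factor (z + 1) and quotient 2z^4 − 59z^3 + 895z^2 − 7858z + 25896.
Then z = 13/2 is a root, giving the factor (2z − 13) and quotient z^3 − 23z^2 + 298z − 1992.
Then z = 12 is a root, so (z − 12) divides it; the quotient is z^2 − 11z + 166.
The quadratic z^2 − 11z + 166 has discriminant −543 < 0 and is irreducible over ℤ.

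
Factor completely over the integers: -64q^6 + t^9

Recognize a difference of cubes with the parts t^3 and 4q^2.

-(4q^2 - t^3)(16q^4 + 4q^2t^3 + t^6)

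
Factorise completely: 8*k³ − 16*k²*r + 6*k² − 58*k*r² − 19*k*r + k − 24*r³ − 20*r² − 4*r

(2*k + 3*r + 1)*(4*k + 2*r + 1)*(k − 4*r)

Group: 4*k*(2*k² − 5*k*r + k − 12*r² − 4*r) + (2*r + 1)*(2*k² − 5*k*r + k − 12*r² − 4*r); both groups contain (2*k² − 5*k*r + k − 12*r² − 4*r), so (4*k + 2*r + 1) is a factor with cofactor 2*k² − 5*k*r + k − 12*r² − 4*r.
The cofactor groups again: 2*k² − 5*k*r + k − 12*r² − 4*r = k*(2*k + 3*r + 1) − 4*r*(2*k + 3*r + 1); both groups contain (2*k + 3*r + 1), giving (k − 4*r)*(2*k + 3*r + 1).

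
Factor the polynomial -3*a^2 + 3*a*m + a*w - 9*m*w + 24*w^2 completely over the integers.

-(3*a - 3*m + 8*w)*(a - 3*w)

Group: -3*a*(a - 3*w) + (3*m - 8*w)*(a - 3*w); both groups contain (a - 3*w).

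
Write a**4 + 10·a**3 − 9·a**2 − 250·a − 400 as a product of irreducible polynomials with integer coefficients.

(a + 2)·(a + 5)·(a + 8)·(a − 5)

Trying the rational-root candidates, a = −2 is a root, so (a + 2) is a factor; dividing leaves a**3 + 8·a**2 − 25·a − 200.
Then a = −8 is a root, giving the factor (a + 8) and quotient a**2 − 25.
The remaining quadratic factors as (a − 5)(a + 5).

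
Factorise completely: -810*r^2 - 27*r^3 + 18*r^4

9*r^2*(2*r - 15)*(r + 6)

Pull out the common factor 9*r^2, then factor the remaining trinomial.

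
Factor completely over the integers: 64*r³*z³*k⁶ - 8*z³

Every term has a factor of 8*z³; factoring it out leaves 8*r³*k⁶ - 1.
Recognize a difference of cubes with the parts 2*r*k² and 1.

8*z³*(2*r*k² - 1)*(4*r²*k⁴ + 2*r*k² + 1)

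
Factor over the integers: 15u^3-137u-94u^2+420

(3u-5)(5u+12)(u-7)

By the rational root theorem, u = 5/3 is a root, giving the factor (3u-5) and quotient 5u^2-23u-84.
The remaining quadratic factors as (u-7)(5u+12).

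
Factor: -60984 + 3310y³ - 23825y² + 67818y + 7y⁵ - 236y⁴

Testing divisors of the constant over divisors of the leading coefficient, y = 12/7 is a root, so (7y - 12) divides it; the quotient is y⁴ - 32y³ + 418y² - 2687y + 5082.
Then y = 3 is a root, so (y - 3) divides it; the quotient is y³ - 29y² + 331y - 1694.
Continuing, y = 14 is a root, giving the factor (y - 14) and quotient y² - 15y + 121.
The quadratic y² - 15y + 121 has discriminant -259 < 0 and is irreducible over ℤ.

(7y - 12)(y - 14)(y - 3)(y² - 15y + 121)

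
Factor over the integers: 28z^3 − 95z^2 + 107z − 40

(4z − 5)(7z − 8)(z − 1)

By the rational root theorem, z = 1 is a root, giving the factor (z − 1) and quotient 28z^2 − 67z + 40.
The remaining quadratic factors as (4z − 5)(7z − 8).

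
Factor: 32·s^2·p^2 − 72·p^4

Pull out the common factor 8·p^2; 4·s^2 − 9·p^2 is a difference of squares.

8·p^2·(2·s − 3·p)·(2·s + 3·p)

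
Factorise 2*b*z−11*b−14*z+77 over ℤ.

Group as (2*b*z−11*b) + (−14*z+77) = b*(2*z−11) − 7*(2*z−11).
Both groups share the factor (2*z−11).

(2*z−11)*(b−7)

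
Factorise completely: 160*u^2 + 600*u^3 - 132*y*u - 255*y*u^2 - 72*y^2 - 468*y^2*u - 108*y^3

Group: 3*y*(-36*y^2 - 60*y*u - 24*y + 75*u^2 + 20*u) + 8*u*(-36*y^2 - 60*y*u - 24*y + 75*u^2 + 20*u); both groups contain (-36*y^2 - 60*y*u - 24*y + 75*u^2 + 20*u), so (3*y + 8*u) is a factor with cofactor -36*y^2 - 60*y*u - 24*y + 75*u^2 + 20*u.
The cofactor groups again: -36*y^2 - 60*y*u - 24*y + 75*u^2 + 20*u = -6*y*(6*y + 15*u + 4) + 5*u*(6*y + 15*u + 4); both groups contain (6*y + 15*u + 4), giving -(6*y - 5*u)*(6*y + 15*u + 4).

-(6*y - 5*u)*(6*y + 15*u + 4)*(3*y + 8*u)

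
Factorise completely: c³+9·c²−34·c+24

(c+12)·(c−1)·(c−2)

Among the possible rational roots, c = −12 is a root, so (c+12) divides it; the quotient is c²−3·c+2.
The remaining quadratic factors as (c−1)(c−2).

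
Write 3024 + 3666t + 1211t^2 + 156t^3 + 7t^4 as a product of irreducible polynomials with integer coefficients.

(7t + 9)(t + 6)(t + 7)(t + 8)

By the rational root theorem, t = -7 is a root, so (t + 7) is a factor; dividing leaves 7t^3 + 107t^2 + 462t + 432.
Then t = -6 is a root, so (t + 6) is a factor; dividing leaves 7t^2 + 65t + 72.
The remaining quadratic factors as (t + 8)(7t + 9).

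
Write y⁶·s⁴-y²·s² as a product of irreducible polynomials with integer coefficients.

Pull out the common factor y²·s², leaving y⁴·s²-1.
Recognize a difference of squares with the parts y²·s and 1.

s²·y²·(y²·s+1)·(y²·s-1)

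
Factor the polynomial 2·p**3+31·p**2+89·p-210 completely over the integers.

Among the possible rational roots, p = -7 is a root, giving the factor (p+7) and quotient 2·p**2+17·p-30.
The remaining quadratic factors as (2·p-3)(p+10).

(2·p-3)·(p+10)·(p+7)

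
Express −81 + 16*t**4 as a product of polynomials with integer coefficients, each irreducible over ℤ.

(2*t + 3)*(2*t − 3)*(4*t**2 + 9)

Write as (4*t**2)² − (9)², then factor 4*t**2 − 9 once more.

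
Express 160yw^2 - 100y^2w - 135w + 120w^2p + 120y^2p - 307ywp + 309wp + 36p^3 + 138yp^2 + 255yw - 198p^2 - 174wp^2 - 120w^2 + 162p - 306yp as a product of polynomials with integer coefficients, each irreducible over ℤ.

-(5w - 6p)(5y - 8w + 2p - 9)(4y + 3p - 3)

Group: 5y(-20yw + 24yp - 15wp + 15w + 18p^2 - 18p) + (-8w + 2p - 9)(-20yw + 24yp - 15wp + 15w + 18p^2 - 18p); both groups contain (-20yw + 24yp - 15wp + 15w + 18p^2 - 18p), so (5y - 8w + 2p - 9) is a factor with cofactor -20yw + 24yp - 15wp + 15w + 18p^2 - 18p.
The cofactor groups again: -20yw + 24yp - 15wp + 15w + 18p^2 - 18p = -5w(4y + 3p - 3) + 6p(4y + 3p - 3); both groups contain (4y + 3p - 3), giving -(5w - 6p)(4y + 3p - 3).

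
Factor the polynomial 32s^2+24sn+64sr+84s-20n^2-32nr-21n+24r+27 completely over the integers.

(8s-4n+3)(4s+5n+8r+9)

Group: 8s(4s+5n+8r+9) + (-4n+3)(4s+5n+8r+9); both groups contain (4s+5n+8r+9).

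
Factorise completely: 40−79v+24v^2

Need a pair with product 24·40 = 960 and sum −79: that's −64 and −15.
Split the middle term: 24v^2−64v − 15v+40 = 8v(3v−8) − 5(3v−8).

(3v−8)(8v−5)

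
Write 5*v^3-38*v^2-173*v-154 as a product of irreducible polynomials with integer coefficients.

By the rational root theorem, v = 11 is a root, so (v-11) is a factor; dividing leaves 5*v^2+17*v+14.
The remaining quadratic factors as (v+2)(5*v+7).

(5*v+7)*(v+2)*(v-11)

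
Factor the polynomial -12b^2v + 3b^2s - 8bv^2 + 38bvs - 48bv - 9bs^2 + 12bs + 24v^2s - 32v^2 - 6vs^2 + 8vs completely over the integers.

-(4v - s)(3b + 2v)(b - 3s + 4)

Group: 4v(-3b^2 - 2bv + 9bs - 12b + 6vs - 8v) - s(-3b^2 - 2bv + 9bs - 12b + 6vs - 8v); both groups contain (-3b^2 - 2bv + 9bs - 12b + 6vs - 8v), so (4v - s) is a factor with cofactor -3b^2 - 2bv + 9bs - 12b + 6vs - 8v.
The cofactor groups again: -3b^2 - 2bv + 9bs - 12b + 6vs - 8v = -b(3b + 2v) + (3s - 4)(3b + 2v); both groups contain (3b + 2v), giving -(b - 3s + 4)(3b + 2v).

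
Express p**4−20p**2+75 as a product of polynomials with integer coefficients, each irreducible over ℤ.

Substitute u = p**2 to get a quadratic in u, then factor.
p**2−5 is irreducible over ℤ (5 is not a perfect square).
p**2−15 is irreducible over ℤ (15 is not a perfect square).

(p**2−15)(p**2−5)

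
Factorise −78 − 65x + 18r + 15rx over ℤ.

(3r − 13)(5x + 6)

Group as (15rx + 18r) + (−65x − 78) = 3r(5x + 6) − 13(5x + 6).
Both groups share the factor (5x + 6).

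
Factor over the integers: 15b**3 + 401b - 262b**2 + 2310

(3b - 14)(5b + 11)(b - 15)

Testing divisors of the constant over divisors of the leading coefficient, b = 14/3 is a root, giving the factor (3b - 14) and quotient 5b**2 - 64b - 165.
The remaining quadratic factors as (b - 15)(5b + 11).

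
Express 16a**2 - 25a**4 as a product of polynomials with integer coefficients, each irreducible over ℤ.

Factor out a**2 first: what remains is -25a**2 + 16.
Recognize a difference of squares with the parts 4 and 5a.

-a**2(5a + 4)(5a - 4)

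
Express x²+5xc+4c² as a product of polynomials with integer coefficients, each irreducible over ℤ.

Group: x(x+c) + 4c(x+c); both groups contain (x+c).

(x+4c)(x+c)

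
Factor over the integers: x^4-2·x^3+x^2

x^2·(x-1)^2

Pull out the common factor x^2, leaving x^2-2·x+1.
Recognize a perfect-square trinomial with the parts x and 1.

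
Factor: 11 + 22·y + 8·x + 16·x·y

(2·y + 1)·(8·x + 11)

Group as (16·x·y + 8·x) + (22·y + 11) = 8·x·(2·y + 1) + 11·(2·y + 1).
Both groups share the factor (2·y + 1).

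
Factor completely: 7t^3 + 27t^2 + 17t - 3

By the rational root theorem, t = -1 is a root, so (t + 1) divides it; the quotient is 7t^2 + 20t - 3.
The remaining quadratic factors as (t + 3)(7t - 1).

(7t - 1)(t + 1)(t + 3)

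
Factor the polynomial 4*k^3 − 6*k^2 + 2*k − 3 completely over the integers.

Group as (4*k^3 + 2*k) + (−6*k^2 − 3) = 2*k*(2*k^2 + 1) − 3*(2*k^2 + 1).
Both groups share the factor (2*k^2 + 1).

(2*k − 3)*(2*k^2 + 1)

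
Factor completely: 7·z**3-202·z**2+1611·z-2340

Trying the rational-root candidates, z = 15 is a root, so (z-15) is a factor; dividing leaves 7·z**2-97·z+156.
The remaining quadratic factors as (z-12)(7·z-13).

(7·z-13)·(z-12)·(z-15)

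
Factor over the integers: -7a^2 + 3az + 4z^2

Group: -7a(a - z) - 4z(a - z); both groups contain (a - z).

-(7a + 4z)(a - z)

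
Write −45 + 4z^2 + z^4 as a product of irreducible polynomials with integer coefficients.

Substitute u = z^2 to get a quadratic in u, then factor.
z^2 − 5 is irreducible over ℤ (5 is not a perfect square).
z^2 + 9 is irreducible over ℤ (sum of squares).

(z^2 + 9)(z^2 − 5)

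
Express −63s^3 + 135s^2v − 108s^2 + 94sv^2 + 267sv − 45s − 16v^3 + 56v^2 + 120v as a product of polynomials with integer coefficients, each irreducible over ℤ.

Group: 3s(−21s^2 − 11sv − 36s + 2v^2 − 7v − 15) − 8v(−21s^2 − 11sv − 36s + 2v^2 − 7v − 15); both groups contain (−21s^2 − 11sv − 36s + 2v^2 − 7v − 15), so (3s − 8v) is a factor with cofactor −21s^2 − 11sv − 36s + 2v^2 − 7v − 15.
The cofactor groups again: −21s^2 − 11sv − 36s + 2v^2 − 7v − 15 = −7s(3s + 2v + 3) + (v − 5)(3s + 2v + 3); both groups contain (3s + 2v + 3), giving −(7s − v + 5)(3s + 2v + 3).

−(3s + 2v + 3)(3s − 8v)(7s − v + 5)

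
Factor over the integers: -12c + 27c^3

3c(3c + 2)(3c - 2)

Factor out 3c, leaving 9c^2 - 4, which is a difference of two squares.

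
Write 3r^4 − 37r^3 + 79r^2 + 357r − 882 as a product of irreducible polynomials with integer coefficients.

Trying the rational-root candidates, r = 7/3 is a root, so (3r − 7) divides it; the quotient is r^3 − 10r^2 + 3r + 126.
Next, r = 6 is a root, so (r − 6) is a factor; dividing leaves r^2 − 4r − 21.
The remaining quadratic factors as (r − 7)(r + 3).

(3r − 7)(r + 3)(r − 6)(r − 7)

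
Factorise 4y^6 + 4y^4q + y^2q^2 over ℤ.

y^2(2y^2 + q)^2

Factor out y^2 first: what remains is 4y^4 + 4y^2q + q^2.
Recognize a perfect-square trinomial with the parts q and 2y^2.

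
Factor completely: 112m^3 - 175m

Every term has a factor of 7m. Then 16m^2 - 25 = (4m)² − (5)².

7m(4m + 5)(4m - 5)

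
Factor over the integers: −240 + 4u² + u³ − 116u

By the rational root theorem, u = −12 is a root, so (u + 12) divides it; the quotient is u² − 8u − 20.
The remaining quadratic factors as (u + 2)(u − 10).

(u + 12)(u + 2)(u − 10)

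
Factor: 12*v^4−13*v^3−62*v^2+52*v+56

Testing divisors of the constant over divisors of the leading coefficient, v = 7/4 is a root, giving the factor (4*v−7) and quotient 3*v^3+2*v^2−12*v−8.
Next, v = 2 is a root, giving the factor (v−2) and quotient 3*v^2+8*v+4.
The remaining quadratic factors as (v+2)(3*v+2).

(3*v+2)*(4*v−7)*(v+2)*(v−2)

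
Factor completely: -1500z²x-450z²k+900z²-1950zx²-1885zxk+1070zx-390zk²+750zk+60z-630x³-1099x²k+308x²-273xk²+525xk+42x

-(15z+9x+13k+1)(10x+3k-6)(10z+7x)

Group: 15z(-100zx-30zk+60z-70x²-21xk+42x) + (9x+13k+1)(-100zx-30zk+60z-70x²-21xk+42x); both groups contain (-100zx-30zk+60z-70x²-21xk+42x), so (15z+9x+13k+1) is a factor with cofactor -100zx-30zk+60z-70x²-21xk+42x.
The cofactor groups again: -100zx-30zk+60z-70x²-21xk+42x = -10z(10x+3k-6) - 7x(10x+3k-6); both groups contain (10x+3k-6), giving -(10z+7x)(10x+3k-6).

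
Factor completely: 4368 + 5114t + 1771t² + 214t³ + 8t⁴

Trying the rational-root candidates, t = −14 is a root, so (t + 14) divides it; the quotient is 8t³ + 102t² + 343t + 312.
Next, t = −8 is a root, so (t + 8) divides it; the quotient is 8t² + 38t + 39.
The remaining quadratic factors as (4t + 13)(2t + 3).

(2t + 3)(4t + 13)(t + 14)(t + 8)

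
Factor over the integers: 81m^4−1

Write as (9m^2)² − (1)², then factor 9m^2−1 once more.

(3m+1)(3m−1)(9m^2+1)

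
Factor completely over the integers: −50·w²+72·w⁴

2·w²·(6·w+5)·(6·w−5)

Pull out the common factor 2·w²; 36·w²−25 is a difference of squares.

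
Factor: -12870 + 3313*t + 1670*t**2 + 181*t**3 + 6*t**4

Among the possible rational roots, t = 11/6 is a root, so (6*t - 11) is a factor; dividing leaves t**3 + 32*t**2 + 337*t + 1170.
Then t = -10 is a root, so (t + 10) divides it; the quotient is t**2 + 22*t + 117.
The remaining quadratic factors as (t + 9)(t + 13).

(6*t - 11)*(t + 10)*(t + 13)*(t + 9)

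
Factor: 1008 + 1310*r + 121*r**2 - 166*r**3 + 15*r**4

(3*r - 14)*(5*r + 8)*(r + 1)*(r - 9)

Among the possible rational roots, r = 14/3 is a root, giving the factor (3*r - 14) and quotient 5*r**3 - 32*r**2 - 109*r - 72.
Next, r = -8/5 is a root, so (5*r + 8) divides it; the quotient is r**2 - 8*r - 9.
The remaining quadratic factors as (r + 1)(r - 9).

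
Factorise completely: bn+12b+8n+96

(b+8)(n+12)

Group as (bn+12b) + (8n+96) = b(n+12) + 8(n+12).
Both groups share the factor (n+12).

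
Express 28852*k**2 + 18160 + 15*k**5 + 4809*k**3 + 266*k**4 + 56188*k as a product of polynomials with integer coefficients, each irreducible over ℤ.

(3*k + 10)*(5*k + 2)*(k + 4)*(k**2 + 10*k + 227)

Testing divisors of the constant over divisors of the leading coefficient, k = -2/5 is a root, so (5*k + 2) divides it; the quotient is 3*k**4 + 52*k**3 + 941*k**2 + 5394*k + 9080.
Next, k = -10/3 is a root, giving the factor (3*k + 10) and quotient k**3 + 14*k**2 + 267*k + 908.
Next, k = -4 is a root, giving the factor (k + 4) and quotient k**2 + 10*k + 227.
The quadratic k**2 + 10*k + 227 has discriminant -808 < 0 and is irreducible over ℤ.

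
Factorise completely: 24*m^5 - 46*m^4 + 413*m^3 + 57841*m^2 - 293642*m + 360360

Among the possible rational roots, m = 11/4 is a root, giving the factor (4*m - 11) and quotient 6*m^4 + 5*m^3 + 117*m^2 + 14782*m - 32760.
Then m = 13/6 is a root, giving the factor (6*m - 13) and quotient m^3 + 3*m^2 + 26*m + 2520.
Continuing, m = -14 is a root, giving the factor (m + 14) and quotient m^2 - 11*m + 180.
The quadratic m^2 - 11*m + 180 has discriminant -599 < 0 and is irreducible over ℤ.

(4*m - 11)*(6*m - 13)*(m + 14)*(m^2 - 11*m + 180)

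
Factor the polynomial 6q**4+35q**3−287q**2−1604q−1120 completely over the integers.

(6q+5)(q+4)(q+8)(q−7)

Testing divisors of the constant over divisors of the leading coefficient, q = −5/6 is a root, so (6q+5) is a factor; dividing leaves q**3+5q**2−52q−224.
Then q = −8 is a root, so (q+8) is a factor; dividing leaves q**2−3q−28.
The remaining quadratic factors as (q+4)(q−7).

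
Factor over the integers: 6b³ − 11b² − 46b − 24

By the rational root theorem, b = −3/2 is a root, giving the factor (2b + 3) and quotient 3b² − 10b − 8.
The remaining quadratic factors as (3b + 2)(b − 4).

(2b + 3)(3b + 2)(b − 4)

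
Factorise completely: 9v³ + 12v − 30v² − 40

Group as (9v³ + 12v) + (−30v² − 40) = 3v(3v² + 4) − 10(3v² + 4).
Both groups share the factor (3v² + 4).

(3v − 10)(3v² + 4)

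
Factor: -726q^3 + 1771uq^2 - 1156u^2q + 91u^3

Group: u(91u^2 - 155uq + 66q^2) - 11q(91u^2 - 155uq + 66q^2); both groups contain (91u^2 - 155uq + 66q^2), so (u - 11q) is a factor with cofactor 91u^2 - 155uq + 66q^2.
The cofactor groups again: 91u^2 - 155uq + 66q^2 = 7u(13u - 11q) - 6q(13u - 11q); both groups contain (13u - 11q), giving (7u - 6q)(13u - 11q).

(13u - 11q)(u - 11q)(7u - 6q)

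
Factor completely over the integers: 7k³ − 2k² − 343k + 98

By the rational root theorem, k = 2/7 is a root, giving the factor (7k − 2) and quotient k² − 49.
The remaining quadratic factors as (k + 7)(k − 7).

(7k − 2)(k + 7)(k − 7)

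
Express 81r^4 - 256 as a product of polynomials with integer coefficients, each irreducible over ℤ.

(3r + 4)(3r - 4)(9r^2 + 16)

Difference of squares twice: with A = 3r and B = 4, A⁴ − B⁴ = (A² − B²)(A² + B²), and A² − B² factors again.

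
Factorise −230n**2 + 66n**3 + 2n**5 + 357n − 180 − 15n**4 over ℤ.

Among the possible rational roots, n = 3/2 is a root, so (2n − 3) is a factor; dividing leaves n**4 − 6n**3 + 24n**2 − 79n + 60.
Continuing, n = 4 is a root, so (n − 4) is a factor; dividing leaves n**3 − 2n**2 + 16n − 15.
Then n = 1 is a root, giving the factor (n − 1) and quotient n**2 − n + 15.
The quadratic n**2 − n + 15 has discriminant −59 < 0 and is irreducible over ℤ.

(2n − 3)(n − 1)(n − 4)(n**2 − n + 15)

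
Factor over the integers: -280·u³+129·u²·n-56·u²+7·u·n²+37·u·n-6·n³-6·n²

Group: 7·u·(-40·u²+7·u·n-8·u+3·n²+3·n) - 2·n·(-40·u²+7·u·n-8·u+3·n²+3·n); both groups contain (-40·u²+7·u·n-8·u+3·n²+3·n), so (7·u-2·n) is a factor with cofactor -40·u²+7·u·n-8·u+3·n²+3·n.
The cofactor groups again: -40·u²+7·u·n-8·u+3·n²+3·n = -5·u·(8·u-3·n) + (-n-1)·(8·u-3·n); both groups contain (8·u-3·n), giving -(5·u+n+1)·(8·u-3·n).

-(7·u-2·n)·(8·u-3·n)·(5·u+n+1)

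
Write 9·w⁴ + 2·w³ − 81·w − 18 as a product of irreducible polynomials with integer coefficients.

Group as (9·w⁴ − 81·w) + (2·w³ − 18) = 9·w·(w³ − 9) + 2·(w³ − 9).
Both groups share the factor (w³ − 9).

(9·w + 2)·(w³ − 9)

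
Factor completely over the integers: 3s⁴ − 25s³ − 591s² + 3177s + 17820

Trying the rational-root candidates, s = −12 is a root, giving the factor (s + 12) and quotient 3s³ − 61s² + 141s + 1485.
Next, s = −11/3 is a root, so (3s + 11) is a factor; dividing leaves s² − 24s + 135.
The remaining quadratic factors as (s − 9)(s − 15).

(3s + 11)(s + 12)(s − 15)(s − 9)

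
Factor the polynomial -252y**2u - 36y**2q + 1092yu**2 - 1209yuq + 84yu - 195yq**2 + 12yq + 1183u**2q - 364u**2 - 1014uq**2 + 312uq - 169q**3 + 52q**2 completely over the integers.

Group: 12y(-21yu - 3yq + 91u**2 - 78uq - 13q**2) + (13q - 4)(-21yu - 3yq + 91u**2 - 78uq - 13q**2); both groups contain (-21yu - 3yq + 91u**2 - 78uq - 13q**2), so (12y + 13q - 4) is a factor with cofactor -21yu - 3yq + 91u**2 - 78uq - 13q**2.
The cofactor groups again: -21yu - 3yq + 91u**2 - 78uq - 13q**2 = -3y(7u + q) + (13u - 13q)(7u + q); both groups contain (7u + q), giving -(3y - 13u + 13q)(7u + q).

-(12y + 13q - 4)(3y - 13u + 13q)(7u + q)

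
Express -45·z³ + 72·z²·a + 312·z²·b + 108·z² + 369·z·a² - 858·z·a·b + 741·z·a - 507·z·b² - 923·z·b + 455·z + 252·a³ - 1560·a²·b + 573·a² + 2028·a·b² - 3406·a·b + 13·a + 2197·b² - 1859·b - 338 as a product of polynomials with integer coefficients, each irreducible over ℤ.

-(3·z - 12·a - 13)·(3·z + 3·a - 13·b - 2)·(5·z + 7·a - 13·b + 13)

Group: 3·z·(-15·z² - 36·z·a + 104·z·b - 29·z - 21·a² + 130·a·b - 25·a - 169·b² + 143·b + 26) + (-12·a - 13)·(-15·z² - 36·z·a + 104·z·b - 29·z - 21·a² + 130·a·b - 25·a - 169·b² + 143·b + 26); both groups contain (-15·z² - 36·z·a + 104·z·b - 29·z - 21·a² + 130·a·b - 25·a - 169·b² + 143·b + 26), so (3·z - 12·a - 13) is a factor with cofactor -15·z² - 36·z·a + 104·z·b - 29·z - 21·a² + 130·a·b - 25·a - 169·b² + 143·b + 26.
The cofactor groups again: -15·z² - 36·z·a + 104·z·b - 29·z - 21·a² + 130·a·b - 25·a - 169·b² + 143·b + 26 = -3·z·(5·z + 7·a - 13·b + 13) + (-3·a + 13·b + 2)·(5·z + 7·a - 13·b + 13); both groups contain (5·z + 7·a - 13·b + 13), giving -(3·z + 3·a - 13·b - 2)·(5·z + 7·a - 13·b + 13).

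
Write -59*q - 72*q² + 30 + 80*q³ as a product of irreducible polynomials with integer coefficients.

(4*q + 3)*(4*q - 5)*(5*q - 2)

Among the possible rational roots, q = 2/5 is a root, giving the factor (5*q - 2) and quotient 16*q² - 8*q - 15.
The remaining quadratic factors as (4*q - 5)(4*q + 3).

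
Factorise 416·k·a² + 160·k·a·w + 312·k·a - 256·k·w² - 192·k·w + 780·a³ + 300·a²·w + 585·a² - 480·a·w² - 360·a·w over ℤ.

Group: 13·a·(32·k·a + 32·k·w + 24·k + 60·a² + 60·a·w + 45·a) - 8·w·(32·k·a + 32·k·w + 24·k + 60·a² + 60·a·w + 45·a); both groups contain (32·k·a + 32·k·w + 24·k + 60·a² + 60·a·w + 45·a), so (13·a - 8·w) is a factor with cofactor 32·k·a + 32·k·w + 24·k + 60·a² + 60·a·w + 45·a.
The cofactor groups again: 32·k·a + 32·k·w + 24·k + 60·a² + 60·a·w + 45·a = 4·a·(8·k + 15·a) + (4·w + 3)·(8·k + 15·a); both groups contain (8·k + 15·a), giving (4·a + 4·w + 3)·(8·k + 15·a).

(13·a - 8·w)·(8·k + 15·a)·(4·a + 4·w + 3)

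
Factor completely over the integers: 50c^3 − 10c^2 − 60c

Pull out the common factor 10c, then factor the remaining trinomial.

10c(5c − 6)(c + 1)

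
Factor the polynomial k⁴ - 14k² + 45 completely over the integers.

Substitute u = k² to get a quadratic in u, then factor.
k² - 9 is a difference of squares.
k² - 5 is irreducible over ℤ (5 is not a perfect square).

(k + 3)(k - 3)(k² - 5)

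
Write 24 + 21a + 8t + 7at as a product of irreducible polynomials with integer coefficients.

(7a + 8)(t + 3)

Group as (7at + 21a) + (8t + 24) = 7a(t + 3) + 8(t + 3).
Both groups share the factor (t + 3).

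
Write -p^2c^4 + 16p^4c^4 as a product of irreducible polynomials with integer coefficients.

Pull out the common factor p^2c^4, leaving 16p^2 - 1.
Recognize a difference of squares with the parts 4p and 1.

c^4p^2(4p + 1)(4p - 1)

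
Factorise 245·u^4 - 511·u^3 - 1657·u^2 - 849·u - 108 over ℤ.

Among the possible rational roots, u = -3/7 is a root, so (7·u + 3) is a factor; dividing leaves 35·u^3 - 88·u^2 - 199·u - 36.
Continuing, u = -1/5 is a root, giving the factor (5·u + 1) and quotient 7·u^2 - 19·u - 36.
The remaining quadratic factors as (u - 4)(7·u + 9).

(5·u + 1)·(7·u + 3)·(7·u + 9)·(u - 4)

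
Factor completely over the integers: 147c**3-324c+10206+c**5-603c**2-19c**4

Trying the rational-root candidates, c = 7 is a root, so (c-7) is a factor; dividing leaves c**4-12c**3+63c**2-162c-1458.
Then c = 9 is a root, so (c-9) is a factor; dividing leaves c**3-3c**2+36c+162.
Continuing, c = -3 is a root, giving the factor (c+3) and quotient c**2-6c+54.
The quadratic c**2-6c+54 has discriminant -180 < 0 and is irreducible over ℤ.

(c+3)(c-7)(c-9)(c**2-6c+54)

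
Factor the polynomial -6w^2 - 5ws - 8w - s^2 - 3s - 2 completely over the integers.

Group: -2w(3w + s + 1) + (-s - 2)(3w + s + 1); both groups contain (3w + s + 1).

-(2w + s + 2)(3w + s + 1)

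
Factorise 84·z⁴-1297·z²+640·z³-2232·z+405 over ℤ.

(2·z-5)·(6·z-1)·(7·z+9)·(z+9)

Testing divisors of the constant over divisors of the leading coefficient, z = -9 is a root, giving the factor (z+9) and quotient 84·z³-116·z²-253·z+45.
Continuing, z = 1/6 is a root, so (6·z-1) is a factor; dividing leaves 14·z²-17·z-45.
The remaining quadratic factors as (2·z-5)(7·z+9).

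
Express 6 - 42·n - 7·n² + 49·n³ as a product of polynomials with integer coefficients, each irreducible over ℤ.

(7·n - 1)·(7·n² - 6)

Group as (49·n³ - 42·n) + (-7·n² + 6) = 7·n·(7·n² - 6) - (7·n² - 6).
Both groups share the factor (7·n² - 6).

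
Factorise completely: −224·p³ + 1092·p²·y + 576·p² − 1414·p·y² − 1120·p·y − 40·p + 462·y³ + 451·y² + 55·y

−(14·p − 7·y − 1)·(2·p − 6·y − 5)·(8·p − 11·y)

Group: 8·p·(−28·p² + 98·p·y + 72·p − 42·y² − 41·y − 5) − 11·y·(−28·p² + 98·p·y + 72·p − 42·y² − 41·y − 5); both groups contain (−28·p² + 98·p·y + 72·p − 42·y² − 41·y − 5), so (8·p − 11·y) is a factor with cofactor −28·p² + 98·p·y + 72·p − 42·y² − 41·y − 5.
The cofactor groups again: −28·p² + 98·p·y + 72·p − 42·y² − 41·y − 5 = −14·p·(2·p − 6·y − 5) + (7·y + 1)·(2·p − 6·y − 5); both groups contain (2·p − 6·y − 5), giving −(14·p − 7·y − 1)·(2·p − 6·y − 5).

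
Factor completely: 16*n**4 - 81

(2*n + 3)*(2*n - 3)*(4*n**2 + 9)

Write as (4*n**2)² − (9)², then factor 4*n**2 - 9 once more.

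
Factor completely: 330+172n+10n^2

2(5n+11)(n+15)

Pull out the common factor 2, then factor the remaining trinomial.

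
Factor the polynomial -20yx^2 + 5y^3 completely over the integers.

Factor out 5y, leaving y^2 - 4x^2, which is a difference of two squares.

5y(y - 2x)(y + 2x)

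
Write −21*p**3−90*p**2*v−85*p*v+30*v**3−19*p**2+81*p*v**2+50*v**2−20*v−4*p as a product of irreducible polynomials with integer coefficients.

−(3*p−3*v+1)*(7*p+2*v+4)*(p+5*v)

Group: p*(−21*p**2+15*p*v−19*p+6*v**2+10*v−4) + 5*v*(−21*p**2+15*p*v−19*p+6*v**2+10*v−4); both groups contain (−21*p**2+15*p*v−19*p+6*v**2+10*v−4), so (p+5*v) is a factor with cofactor −21*p**2+15*p*v−19*p+6*v**2+10*v−4.
The cofactor groups again: −21*p**2+15*p*v−19*p+6*v**2+10*v−4 = −7*p*(3*p−3*v+1) + (−2*v−4)*(3*p−3*v+1); both groups contain (3*p−3*v+1), giving −(7*p+2*v+4)*(3*p−3*v+1).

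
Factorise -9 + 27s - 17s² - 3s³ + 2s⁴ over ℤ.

(2s - 1)(s + 3)(s - 1)(s - 3)

Testing divisors of the constant over divisors of the leading coefficient, s = -3 is a root, so (s + 3) is a factor; dividing leaves 2s³ - 9s² + 10s - 3.
Continuing, s = 3 is a root, giving the factor (s - 3) and quotient 2s² - 3s + 1.
The remaining quadratic factors as (2s - 1)(s - 1).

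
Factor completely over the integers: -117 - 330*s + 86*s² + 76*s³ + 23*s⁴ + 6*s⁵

Among the possible rational roots, s = -1/3 is a root, so (3*s + 1) is a factor; dividing leaves 2*s⁴ + 7*s³ + 23*s² + 21*s - 117.
Continuing, s = -3 is a root, so (s + 3) divides it; the quotient is 2*s³ + s² + 20*s - 39.
Continuing, s = 3/2 is a root, giving the factor (2*s - 3) and quotient s² + 2*s + 13.
The quadratic s² + 2*s + 13 has discriminant -48 < 0 and is irreducible over ℤ.

(2*s - 3)*(3*s + 1)*(s + 3)*(s² + 2*s + 13)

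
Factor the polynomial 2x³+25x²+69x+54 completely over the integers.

(2x+3)(x+2)(x+9)

Trying the rational-root candidates, x = -3/2 is a root, so (2x+3) is a factor; dividing leaves x²+11x+18.
The remaining quadratic factors as (x+9)(x+2).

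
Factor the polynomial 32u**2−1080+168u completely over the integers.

8(4u−15)(u+9)

Pull out the common factor 8, then factor the remaining trinomial.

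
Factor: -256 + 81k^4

(3k + 4)(3k - 4)(9k^2 + 16)

Difference of squares twice: with A = 3k and B = 4, A⁴ − B⁴ = (A² − B²)(A² + B²), and A² − B² factors again.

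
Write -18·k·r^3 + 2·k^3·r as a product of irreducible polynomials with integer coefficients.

Every term has a factor of 2·k·r. Then k^2 - 9·r^2 = (k)² − (3·r)².

2·k·r·(k + 3·r)·(k - 3·r)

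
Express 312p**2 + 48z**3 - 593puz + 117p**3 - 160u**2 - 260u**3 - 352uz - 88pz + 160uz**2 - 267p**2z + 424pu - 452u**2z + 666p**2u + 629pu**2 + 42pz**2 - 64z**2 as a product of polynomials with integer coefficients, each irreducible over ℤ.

Group: 3p(39p**2 + 53pu - 11pz - 20u**2 - 44uz - 8z**2) + (13u - 6z + 8)(39p**2 + 53pu - 11pz - 20u**2 - 44uz - 8z**2); both groups contain (39p**2 + 53pu - 11pz - 20u**2 - 44uz - 8z**2), so (3p + 13u - 6z + 8) is a factor with cofactor 39p**2 + 53pu - 11pz - 20u**2 - 44uz - 8z**2.
The cofactor groups again: 39p**2 + 53pu - 11pz - 20u**2 - 44uz - 8z**2 = 3p(13p - 4u - 8z) + (5u + z)(13p - 4u - 8z); both groups contain (13p - 4u - 8z), giving (3p + 5u + z)(13p - 4u - 8z).

(13p - 4u - 8z)(3p + 13u - 6z + 8)(3p + 5u + z)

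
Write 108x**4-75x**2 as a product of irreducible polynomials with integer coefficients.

Factor out 3x**2, leaving 36x**2-25, which is a difference of two squares.

3x**2(6x+5)(6x-5)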